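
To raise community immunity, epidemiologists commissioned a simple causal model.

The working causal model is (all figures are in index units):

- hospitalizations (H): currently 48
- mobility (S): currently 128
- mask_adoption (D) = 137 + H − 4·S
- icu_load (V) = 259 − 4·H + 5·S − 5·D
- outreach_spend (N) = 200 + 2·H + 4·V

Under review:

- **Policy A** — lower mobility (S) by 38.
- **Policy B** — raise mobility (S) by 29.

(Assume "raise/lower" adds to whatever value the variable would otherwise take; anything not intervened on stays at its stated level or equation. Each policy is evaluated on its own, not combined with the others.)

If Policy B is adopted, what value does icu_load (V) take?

Policy B (S + 29):
  H = 48
  S = 128 + 29 = 157
  D = 137 + 48 − 4·157 = -443
  V = 259 − 4·48 + 5·157 − 5·(-443) = 3067

3067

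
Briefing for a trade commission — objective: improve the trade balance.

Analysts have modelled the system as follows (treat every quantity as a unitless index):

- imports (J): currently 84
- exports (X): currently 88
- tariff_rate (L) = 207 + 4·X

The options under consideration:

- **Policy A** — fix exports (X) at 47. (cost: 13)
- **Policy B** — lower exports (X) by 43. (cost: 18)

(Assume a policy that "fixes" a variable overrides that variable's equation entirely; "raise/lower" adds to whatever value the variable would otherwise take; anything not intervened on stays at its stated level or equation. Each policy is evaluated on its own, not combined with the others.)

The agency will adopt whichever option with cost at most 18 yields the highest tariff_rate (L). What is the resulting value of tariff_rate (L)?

Policy A (X := 47):
  X = 47
  L = 207 + 4·47 = 395
Policy B (X − 43):
  X = 88 − 43 = 45
  L = 207 + 4·45 = 387
Comparing — Policy A: L=395, Policy B: L=387. Highest is 395 (Policy A).

395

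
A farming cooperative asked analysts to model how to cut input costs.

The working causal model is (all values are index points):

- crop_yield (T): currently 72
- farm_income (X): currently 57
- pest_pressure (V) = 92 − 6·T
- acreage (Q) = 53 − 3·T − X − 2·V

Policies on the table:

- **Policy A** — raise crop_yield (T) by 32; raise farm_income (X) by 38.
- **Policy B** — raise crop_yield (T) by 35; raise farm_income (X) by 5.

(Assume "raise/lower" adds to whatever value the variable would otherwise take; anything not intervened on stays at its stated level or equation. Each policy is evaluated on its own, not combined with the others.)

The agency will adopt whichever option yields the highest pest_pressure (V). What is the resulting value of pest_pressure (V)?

Policy A (T + 32, X + 38):
  T = 72 + 32 = 104
  V = 92 − 6·104 = -532
Policy B (T + 35, X + 5):
  T = 72 + 35 = 107
  V = 92 − 6·107 = -550
Comparing — Policy A: V=-532, Policy B: V=-550. Highest is -532 (Policy A).

-532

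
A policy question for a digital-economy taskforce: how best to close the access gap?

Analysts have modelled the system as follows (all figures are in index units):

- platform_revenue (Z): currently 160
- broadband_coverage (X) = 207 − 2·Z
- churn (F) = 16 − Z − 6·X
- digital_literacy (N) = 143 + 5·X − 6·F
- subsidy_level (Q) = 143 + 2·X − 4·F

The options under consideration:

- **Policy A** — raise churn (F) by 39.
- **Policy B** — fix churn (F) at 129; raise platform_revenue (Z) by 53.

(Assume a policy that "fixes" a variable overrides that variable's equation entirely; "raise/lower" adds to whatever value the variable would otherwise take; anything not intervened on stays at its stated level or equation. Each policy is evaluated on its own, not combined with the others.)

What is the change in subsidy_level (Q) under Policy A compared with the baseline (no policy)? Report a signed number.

-156

Baseline:
  Z = 160
  X = 207 − 2·160 = -113
  F = 16 − 160 − 6·(-113) = 534
  Q = 143 + 2·(-113) − 4·534 = -2219
Policy A (F + 39):
  Z = 160
  X = 207 − 2·160 = -113
  F = 16 − 160 − 6·(-113) (+39 from intervention) = 573
  Q = 143 + 2·(-113) − 4·573 = -2375
Change in Q: -2375 − (-2219) = -156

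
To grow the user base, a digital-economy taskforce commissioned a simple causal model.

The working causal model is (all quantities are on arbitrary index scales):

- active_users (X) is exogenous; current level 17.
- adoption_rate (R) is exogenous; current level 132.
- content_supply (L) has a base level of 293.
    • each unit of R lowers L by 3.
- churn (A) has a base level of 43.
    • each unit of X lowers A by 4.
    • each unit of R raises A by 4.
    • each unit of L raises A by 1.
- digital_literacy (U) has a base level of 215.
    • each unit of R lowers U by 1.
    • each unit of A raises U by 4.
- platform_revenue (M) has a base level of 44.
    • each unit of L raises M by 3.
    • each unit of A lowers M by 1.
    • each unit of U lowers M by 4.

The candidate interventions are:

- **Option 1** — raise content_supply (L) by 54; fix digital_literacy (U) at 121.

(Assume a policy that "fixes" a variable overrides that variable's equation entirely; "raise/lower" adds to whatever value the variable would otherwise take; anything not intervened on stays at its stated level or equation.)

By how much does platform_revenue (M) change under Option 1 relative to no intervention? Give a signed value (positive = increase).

Baseline:
  X = 17
  R = 132
  L = 293 − 3·132 = -103
  A = 43 − 4·17 + 4·132 + (-103) = 400
  U = 215 − 132 + 4·400 = 1683
  M = 44 + 3·(-103) − 400 − 4·1683 = -7397
Option 1 (L + 54, U := 121):
  X = 17
  R = 132
  L = 293 − 3·132 (+54 from intervention) = -49
  A = 43 − 4·17 + 4·132 + (-49) = 454
  U = 121
  M = 44 + 3·(-49) − 454 − 4·121 = -1041
Change in M: -1041 − (-7397) = 6356

6356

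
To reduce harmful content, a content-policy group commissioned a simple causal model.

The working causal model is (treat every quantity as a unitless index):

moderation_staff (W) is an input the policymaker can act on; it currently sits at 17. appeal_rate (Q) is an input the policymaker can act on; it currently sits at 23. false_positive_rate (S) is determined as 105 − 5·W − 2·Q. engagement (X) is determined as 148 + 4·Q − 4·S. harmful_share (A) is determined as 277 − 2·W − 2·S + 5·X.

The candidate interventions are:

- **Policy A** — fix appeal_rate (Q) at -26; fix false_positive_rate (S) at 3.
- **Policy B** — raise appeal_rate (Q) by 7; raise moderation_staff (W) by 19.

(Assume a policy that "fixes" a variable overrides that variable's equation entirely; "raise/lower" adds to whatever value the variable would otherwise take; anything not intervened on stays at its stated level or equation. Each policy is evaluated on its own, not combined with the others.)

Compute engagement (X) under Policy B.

808

Policy B (Q + 7, W + 19):
  W = 17 + 19 = 36
  Q = 23 + 7 = 30
  S = 105 − 5·36 − 2·30 = -135
  X = 148 + 4·30 − 4·(-135) = 808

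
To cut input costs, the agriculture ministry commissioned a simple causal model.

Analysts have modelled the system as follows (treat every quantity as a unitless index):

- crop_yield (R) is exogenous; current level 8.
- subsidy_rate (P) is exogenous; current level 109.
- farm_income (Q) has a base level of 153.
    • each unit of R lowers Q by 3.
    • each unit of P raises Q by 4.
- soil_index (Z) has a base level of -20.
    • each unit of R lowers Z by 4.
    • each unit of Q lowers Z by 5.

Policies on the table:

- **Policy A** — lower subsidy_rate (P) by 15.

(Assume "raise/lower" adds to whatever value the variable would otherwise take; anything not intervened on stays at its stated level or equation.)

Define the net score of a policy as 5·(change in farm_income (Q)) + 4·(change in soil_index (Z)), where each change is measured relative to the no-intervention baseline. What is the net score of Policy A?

900

Baseline:
  R = 8
  P = 109
  Q = 153 − 3·8 + 4·109 = 565
  Z = -20 − 4·8 − 5·565 = -2877
Policy A (P − 15):
  R = 8
  P = 109 − 15 = 94
  Q = 153 − 3·8 + 4·94 = 505
  Z = -20 − 4·8 − 5·505 = -2577
ΔQ = 505 − 565 = -60; ΔZ = -2577 − (-2877) = 300
Score = 5·(-60) + 4·300 = 900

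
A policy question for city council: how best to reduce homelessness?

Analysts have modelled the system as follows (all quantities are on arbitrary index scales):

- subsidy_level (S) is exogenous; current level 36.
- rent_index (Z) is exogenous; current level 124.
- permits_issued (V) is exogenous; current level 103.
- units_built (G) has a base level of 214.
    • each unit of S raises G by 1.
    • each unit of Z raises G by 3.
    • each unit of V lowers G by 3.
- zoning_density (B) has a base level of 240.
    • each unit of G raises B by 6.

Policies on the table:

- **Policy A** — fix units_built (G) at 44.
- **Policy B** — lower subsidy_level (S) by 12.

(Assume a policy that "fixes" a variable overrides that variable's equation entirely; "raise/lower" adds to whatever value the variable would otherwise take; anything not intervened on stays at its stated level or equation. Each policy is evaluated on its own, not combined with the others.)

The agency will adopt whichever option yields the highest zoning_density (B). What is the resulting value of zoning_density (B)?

Policy A (G := 44):
  S = 36
  Z = 124
  V = 103
  G = 44
  B = 240 + 6·44 = 504
Policy B (S − 12):
  S = 36 − 12 = 24
  Z = 124
  V = 103
  G = 214 + 24 + 3·124 − 3·103 = 301
  B = 240 + 6·301 = 2046
Comparing — Policy A: B=504, Policy B: B=2046. Highest is 2046 (Policy B).

2046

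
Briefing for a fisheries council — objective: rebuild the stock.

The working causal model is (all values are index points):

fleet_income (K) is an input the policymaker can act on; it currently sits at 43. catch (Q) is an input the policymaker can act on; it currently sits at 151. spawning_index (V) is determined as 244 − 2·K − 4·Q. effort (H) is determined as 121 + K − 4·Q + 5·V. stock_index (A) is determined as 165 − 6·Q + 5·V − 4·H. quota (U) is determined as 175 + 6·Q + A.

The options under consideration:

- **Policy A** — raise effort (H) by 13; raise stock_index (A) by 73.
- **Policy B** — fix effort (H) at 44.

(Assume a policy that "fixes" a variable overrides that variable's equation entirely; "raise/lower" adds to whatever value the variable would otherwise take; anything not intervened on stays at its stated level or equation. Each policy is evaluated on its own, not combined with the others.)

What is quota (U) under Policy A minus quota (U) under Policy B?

10877

Policy A (H + 13, A + 73):
  K = 43
  Q = 151
  V = 244 − 2·43 − 4·151 = -446
  H = 121 + 43 − 4·151 + 5·(-446) (+13 from intervention) = -2657
  A = 165 − 6·151 + 5·(-446) − 4·(-2657) (+73 from intervention) = 7730
  U = 175 + 6·151 + 7730 = 8811
Policy B (H := 44):
  K = 43
  Q = 151
  V = 244 − 2·43 − 4·151 = -446
  H = 44
  A = 165 − 6·151 + 5·(-446) − 4·44 = -3147
  U = 175 + 6·151 + (-3147) = -2066
U: 8811 − (-2066) = 10877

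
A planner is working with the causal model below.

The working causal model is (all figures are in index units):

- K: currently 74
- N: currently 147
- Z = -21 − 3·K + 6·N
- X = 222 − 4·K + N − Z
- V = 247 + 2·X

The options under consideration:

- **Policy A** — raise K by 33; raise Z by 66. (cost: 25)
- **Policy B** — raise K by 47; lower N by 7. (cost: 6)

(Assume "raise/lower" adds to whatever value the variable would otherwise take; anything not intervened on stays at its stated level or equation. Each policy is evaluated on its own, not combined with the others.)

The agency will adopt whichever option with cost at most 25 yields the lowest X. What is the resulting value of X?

-665

Policy A (K + 33, Z + 66):
  K = 74 + 33 = 107
  N = 147
  Z = -21 − 3·107 + 6·147 (+66 from intervention) = 606
  X = 222 − 4·107 + 147 − 606 = -665
Policy B (K + 47, N − 7):
  K = 74 + 47 = 121
  N = 147 − 7 = 140
  Z = -21 − 3·121 + 6·140 = 456
  X = 222 − 4·121 + 140 − 456 = -578
Comparing — Policy A: X=-665, Policy B: X=-578. Lowest is -665 (Policy A).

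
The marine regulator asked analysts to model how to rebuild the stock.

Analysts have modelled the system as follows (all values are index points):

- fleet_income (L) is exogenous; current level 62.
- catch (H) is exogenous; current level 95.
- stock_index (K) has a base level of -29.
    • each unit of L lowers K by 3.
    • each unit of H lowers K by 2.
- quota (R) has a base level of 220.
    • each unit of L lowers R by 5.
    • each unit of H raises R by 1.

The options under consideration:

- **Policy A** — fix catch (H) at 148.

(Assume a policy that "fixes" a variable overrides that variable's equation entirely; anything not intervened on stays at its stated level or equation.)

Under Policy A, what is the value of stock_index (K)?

-511

Policy A (H := 148):
  L = 62
  H = 148
  K = -29 − 3·62 − 2·148 = -511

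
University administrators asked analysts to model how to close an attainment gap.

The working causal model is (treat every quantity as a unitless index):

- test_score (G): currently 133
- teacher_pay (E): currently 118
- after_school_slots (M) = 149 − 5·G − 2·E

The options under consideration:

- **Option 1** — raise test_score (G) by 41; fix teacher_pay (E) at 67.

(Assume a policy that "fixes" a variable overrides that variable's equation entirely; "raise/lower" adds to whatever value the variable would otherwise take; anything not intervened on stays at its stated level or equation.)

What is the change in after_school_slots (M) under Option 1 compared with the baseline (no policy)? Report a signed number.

Baseline:
  G = 133
  E = 118
  M = 149 − 5·133 − 2·118 = -752
Option 1 (G + 41, E := 67):
  G = 133 + 41 = 174
  E = 67
  M = 149 − 5·174 − 2·67 = -855
Change in M: -855 − (-752) = -103

-103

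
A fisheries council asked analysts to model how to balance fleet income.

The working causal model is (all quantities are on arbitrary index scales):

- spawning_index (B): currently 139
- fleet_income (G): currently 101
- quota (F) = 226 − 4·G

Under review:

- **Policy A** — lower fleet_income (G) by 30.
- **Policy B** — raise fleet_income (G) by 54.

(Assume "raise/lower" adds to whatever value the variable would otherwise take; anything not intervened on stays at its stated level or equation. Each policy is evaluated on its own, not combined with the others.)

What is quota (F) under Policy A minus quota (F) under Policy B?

336

Policy A (G − 30):
  G = 101 − 30 = 71
  F = 226 − 4·71 = -58
Policy B (G + 54):
  G = 101 + 54 = 155
  F = 226 − 4·155 = -394
F: -58 − (-394) = 336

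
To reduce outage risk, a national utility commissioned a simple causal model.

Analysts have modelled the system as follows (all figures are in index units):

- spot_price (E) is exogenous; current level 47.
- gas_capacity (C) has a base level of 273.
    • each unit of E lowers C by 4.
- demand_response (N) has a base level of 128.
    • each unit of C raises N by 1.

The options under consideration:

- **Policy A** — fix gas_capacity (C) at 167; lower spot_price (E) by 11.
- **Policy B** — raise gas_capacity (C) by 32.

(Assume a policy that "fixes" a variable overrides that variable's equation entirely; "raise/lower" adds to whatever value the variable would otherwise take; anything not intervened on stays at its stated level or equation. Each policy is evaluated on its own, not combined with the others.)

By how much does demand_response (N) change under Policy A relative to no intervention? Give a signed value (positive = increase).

82

Baseline:
  E = 47
  C = 273 − 4·47 = 85
  N = 128 + 85 = 213
Policy A (C := 167, E − 11):
  E = 47 − 11 = 36
  C = 167
  N = 128 + 167 = 295
Change in N: 295 − 213 = 82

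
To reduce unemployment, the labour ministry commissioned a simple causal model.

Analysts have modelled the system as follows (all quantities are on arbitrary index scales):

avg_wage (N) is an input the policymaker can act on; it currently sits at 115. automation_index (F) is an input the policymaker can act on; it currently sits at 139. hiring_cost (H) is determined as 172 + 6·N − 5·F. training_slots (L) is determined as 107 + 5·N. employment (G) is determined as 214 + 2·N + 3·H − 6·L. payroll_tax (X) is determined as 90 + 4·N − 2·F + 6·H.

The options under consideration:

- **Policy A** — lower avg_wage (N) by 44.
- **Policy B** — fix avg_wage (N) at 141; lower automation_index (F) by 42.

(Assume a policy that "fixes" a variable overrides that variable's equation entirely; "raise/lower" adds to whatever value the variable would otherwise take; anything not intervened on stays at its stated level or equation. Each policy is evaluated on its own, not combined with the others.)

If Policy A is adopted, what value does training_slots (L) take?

Policy A (N − 44):
  N = 115 − 44 = 71
  L = 107 + 5·71 = 462

462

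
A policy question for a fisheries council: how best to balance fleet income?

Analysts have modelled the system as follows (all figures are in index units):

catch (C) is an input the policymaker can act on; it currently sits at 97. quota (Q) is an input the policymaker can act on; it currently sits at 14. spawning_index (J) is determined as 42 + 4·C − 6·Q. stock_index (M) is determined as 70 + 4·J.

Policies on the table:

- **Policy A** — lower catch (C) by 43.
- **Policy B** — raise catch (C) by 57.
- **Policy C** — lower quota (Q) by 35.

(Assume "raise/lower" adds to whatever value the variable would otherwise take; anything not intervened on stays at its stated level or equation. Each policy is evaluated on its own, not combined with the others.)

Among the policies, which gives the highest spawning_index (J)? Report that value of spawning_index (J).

574

Policy A (C − 43):
  C = 97 − 43 = 54
  Q = 14
  J = 42 + 4·54 − 6·14 = 174
Policy B (C + 57):
  C = 97 + 57 = 154
  Q = 14
  J = 42 + 4·154 − 6·14 = 574
Policy C (Q − 35):
  C = 97
  Q = 14 − 35 = -21
  J = 42 + 4·97 − 6·(-21) = 556
Comparing — Policy A: J=174, Policy B: J=574, Policy C: J=556. Highest is 574 (Policy B).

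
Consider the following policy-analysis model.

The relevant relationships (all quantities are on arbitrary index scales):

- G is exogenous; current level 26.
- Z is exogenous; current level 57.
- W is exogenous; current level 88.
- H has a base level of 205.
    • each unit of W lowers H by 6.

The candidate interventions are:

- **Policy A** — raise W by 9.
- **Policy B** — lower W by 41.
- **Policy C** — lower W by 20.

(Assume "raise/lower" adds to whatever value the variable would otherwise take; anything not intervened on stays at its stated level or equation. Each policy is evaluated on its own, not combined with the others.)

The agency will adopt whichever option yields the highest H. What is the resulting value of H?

Policy A (W + 9):
  W = 88 + 9 = 97
  H = 205 − 6·97 = -377
Policy B (W − 41):
  W = 88 − 41 = 47
  H = 205 − 6·47 = -77
Policy C (W − 20):
  W = 88 − 20 = 68
  H = 205 − 6·68 = -203
Comparing — Policy A: H=-377, Policy B: H=-77, Policy C: H=-203. Highest is -77 (Policy B).

-77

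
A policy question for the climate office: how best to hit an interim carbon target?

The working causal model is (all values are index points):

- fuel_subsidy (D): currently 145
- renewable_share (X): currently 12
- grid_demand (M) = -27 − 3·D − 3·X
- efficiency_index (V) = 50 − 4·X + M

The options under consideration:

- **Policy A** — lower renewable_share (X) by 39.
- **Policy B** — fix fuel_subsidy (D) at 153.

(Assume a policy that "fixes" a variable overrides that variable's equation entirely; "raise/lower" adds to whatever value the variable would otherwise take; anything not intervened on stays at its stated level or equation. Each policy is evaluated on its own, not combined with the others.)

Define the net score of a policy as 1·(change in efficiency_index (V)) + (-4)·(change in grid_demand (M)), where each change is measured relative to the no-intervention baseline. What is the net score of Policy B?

72

Baseline:
  D = 145
  X = 12
  M = -27 − 3·145 − 3·12 = -498
  V = 50 − 4·12 + (-498) = -496
Policy B (D := 153):
  D = 153
  X = 12
  M = -27 − 3·153 − 3·12 = -522
  V = 50 − 4·12 + (-522) = -520
ΔV = -520 − (-496) = -24; ΔM = -522 − (-498) = -24
Score = 1·(-24) + (-4)·(-24) = 72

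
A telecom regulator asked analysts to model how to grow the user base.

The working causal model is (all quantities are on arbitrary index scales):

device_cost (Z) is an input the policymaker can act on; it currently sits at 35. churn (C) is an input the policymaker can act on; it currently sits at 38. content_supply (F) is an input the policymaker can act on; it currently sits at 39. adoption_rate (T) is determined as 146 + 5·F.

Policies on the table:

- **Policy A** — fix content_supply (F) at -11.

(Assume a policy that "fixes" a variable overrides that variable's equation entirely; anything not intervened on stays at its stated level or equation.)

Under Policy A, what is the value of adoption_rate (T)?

Policy A (F := -11):
  F = -11
  T = 146 + 5·(-11) = 91

91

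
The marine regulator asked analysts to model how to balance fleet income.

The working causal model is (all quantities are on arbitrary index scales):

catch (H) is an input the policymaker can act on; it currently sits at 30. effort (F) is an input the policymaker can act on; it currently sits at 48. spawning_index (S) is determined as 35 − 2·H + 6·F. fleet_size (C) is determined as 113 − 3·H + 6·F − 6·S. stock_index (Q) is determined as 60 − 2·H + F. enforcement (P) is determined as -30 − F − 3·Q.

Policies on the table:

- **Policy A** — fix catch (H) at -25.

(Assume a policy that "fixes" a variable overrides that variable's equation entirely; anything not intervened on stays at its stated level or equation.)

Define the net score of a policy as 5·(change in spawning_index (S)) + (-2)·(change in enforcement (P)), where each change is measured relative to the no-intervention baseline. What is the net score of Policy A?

Baseline:
  H = 30
  F = 48
  S = 35 − 2·30 + 6·48 = 263
  Q = 60 − 2·30 + 48 = 48
  P = -30 − 48 − 3·48 = -222
Policy A (H := -25):
  H = -25
  F = 48
  S = 35 − 2·(-25) + 6·48 = 373
  Q = 60 − 2·(-25) + 48 = 158
  P = -30 − 48 − 3·158 = -552
ΔS = 373 − 263 = 110; ΔP = -552 − (-222) = -330
Score = 5·110 + (-2)·(-330) = 1210

1210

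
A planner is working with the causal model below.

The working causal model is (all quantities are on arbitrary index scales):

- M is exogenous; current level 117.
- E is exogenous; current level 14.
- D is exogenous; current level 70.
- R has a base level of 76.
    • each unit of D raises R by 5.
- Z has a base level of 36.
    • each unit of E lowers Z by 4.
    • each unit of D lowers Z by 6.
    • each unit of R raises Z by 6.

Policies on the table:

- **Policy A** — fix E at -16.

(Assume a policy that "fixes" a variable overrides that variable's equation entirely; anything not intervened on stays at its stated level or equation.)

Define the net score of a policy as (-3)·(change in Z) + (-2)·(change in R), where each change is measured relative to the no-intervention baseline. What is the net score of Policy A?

Baseline:
  E = 14
  D = 70
  R = 76 + 5·70 = 426
  Z = 36 − 4·14 − 6·70 + 6·426 = 2116
Policy A (E := -16):
  E = -16
  D = 70
  R = 76 + 5·70 = 426
  Z = 36 − 4·(-16) − 6·70 + 6·426 = 2236
ΔZ = 2236 − 2116 = 120; ΔR = 426 − 426 = 0
Score = (-3)·120 + (-2)·0 = -360

-360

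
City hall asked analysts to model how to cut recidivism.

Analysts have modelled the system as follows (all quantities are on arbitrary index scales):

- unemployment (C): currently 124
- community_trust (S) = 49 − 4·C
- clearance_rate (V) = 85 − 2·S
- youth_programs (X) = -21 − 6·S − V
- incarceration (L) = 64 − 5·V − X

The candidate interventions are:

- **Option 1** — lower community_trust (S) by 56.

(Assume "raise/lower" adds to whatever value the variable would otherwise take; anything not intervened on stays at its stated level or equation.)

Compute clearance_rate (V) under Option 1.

Option 1 (S − 56):
  C = 124
  S = 49 − 4·124 (−56 from intervention) = -503
  V = 85 − 2·(-503) = 1091

1091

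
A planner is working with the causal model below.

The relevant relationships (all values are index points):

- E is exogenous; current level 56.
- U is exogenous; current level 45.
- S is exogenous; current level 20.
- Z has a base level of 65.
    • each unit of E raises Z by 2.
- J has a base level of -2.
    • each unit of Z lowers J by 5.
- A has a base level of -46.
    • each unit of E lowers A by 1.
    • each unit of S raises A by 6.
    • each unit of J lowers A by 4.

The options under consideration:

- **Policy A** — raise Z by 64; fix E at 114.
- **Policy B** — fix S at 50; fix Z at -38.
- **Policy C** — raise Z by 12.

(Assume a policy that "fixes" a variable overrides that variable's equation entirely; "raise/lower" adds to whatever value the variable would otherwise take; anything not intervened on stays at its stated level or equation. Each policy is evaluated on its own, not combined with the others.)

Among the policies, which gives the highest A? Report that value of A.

Policy A (Z + 64, E := 114):
  E = 114
  S = 20
  Z = 65 + 2·114 (+64 from intervention) = 357
  J = -2 − 5·357 = -1787
  A = -46 − 114 + 6·20 − 4·(-1787) = 7108
Policy B (S := 50, Z := -38):
  E = 56
  S = 50
  Z = -38
  J = -2 − 5·(-38) = 188
  A = -46 − 56 + 6·50 − 4·188 = -554
Policy C (Z + 12):
  E = 56
  S = 20
  Z = 65 + 2·56 (+12 from intervention) = 189
  J = -2 − 5·189 = -947
  A = -46 − 56 + 6·20 − 4·(-947) = 3806
Comparing — Policy A: A=7108, Policy B: A=-554, Policy C: A=3806. Highest is 7108 (Policy A).

7108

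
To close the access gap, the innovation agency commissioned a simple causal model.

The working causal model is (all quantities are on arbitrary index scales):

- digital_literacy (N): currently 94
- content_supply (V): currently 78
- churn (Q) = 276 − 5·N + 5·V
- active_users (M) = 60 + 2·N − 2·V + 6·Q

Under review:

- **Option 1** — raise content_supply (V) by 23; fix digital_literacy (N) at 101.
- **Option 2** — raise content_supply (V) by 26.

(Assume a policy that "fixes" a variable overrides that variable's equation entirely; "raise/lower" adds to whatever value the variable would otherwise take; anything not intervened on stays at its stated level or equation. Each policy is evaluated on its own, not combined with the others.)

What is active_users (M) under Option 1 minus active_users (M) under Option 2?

-280

Option 1 (V + 23, N := 101):
  N = 101
  V = 78 + 23 = 101
  Q = 276 − 5·101 + 5·101 = 276
  M = 60 + 2·101 − 2·101 + 6·276 = 1716
Option 2 (V + 26):
  N = 94
  V = 78 + 26 = 104
  Q = 276 − 5·94 + 5·104 = 326
  M = 60 + 2·94 − 2·104 + 6·326 = 1996
M: 1716 − 1996 = -280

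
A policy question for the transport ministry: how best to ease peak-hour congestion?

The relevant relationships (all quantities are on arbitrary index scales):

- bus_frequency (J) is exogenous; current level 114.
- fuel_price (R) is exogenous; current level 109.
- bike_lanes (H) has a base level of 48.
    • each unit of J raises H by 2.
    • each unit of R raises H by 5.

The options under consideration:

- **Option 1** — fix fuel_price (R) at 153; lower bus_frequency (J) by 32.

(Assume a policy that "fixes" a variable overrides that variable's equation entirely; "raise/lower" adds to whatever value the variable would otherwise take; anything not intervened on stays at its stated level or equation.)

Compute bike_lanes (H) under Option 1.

977

Option 1 (R := 153, J − 32):
  J = 114 − 32 = 82
  R = 153
  H = 48 + 2·82 + 5·153 = 977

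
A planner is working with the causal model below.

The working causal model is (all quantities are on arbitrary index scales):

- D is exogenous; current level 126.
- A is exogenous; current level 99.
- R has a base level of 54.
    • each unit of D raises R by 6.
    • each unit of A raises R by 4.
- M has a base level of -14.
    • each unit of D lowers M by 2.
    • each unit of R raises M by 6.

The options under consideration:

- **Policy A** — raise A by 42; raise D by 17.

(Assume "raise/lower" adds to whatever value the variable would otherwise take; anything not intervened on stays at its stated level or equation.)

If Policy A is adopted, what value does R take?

Policy A (A + 42, D + 17):
  D = 126 + 17 = 143
  A = 99 + 42 = 141
  R = 54 + 6·143 + 4·141 = 1476

1476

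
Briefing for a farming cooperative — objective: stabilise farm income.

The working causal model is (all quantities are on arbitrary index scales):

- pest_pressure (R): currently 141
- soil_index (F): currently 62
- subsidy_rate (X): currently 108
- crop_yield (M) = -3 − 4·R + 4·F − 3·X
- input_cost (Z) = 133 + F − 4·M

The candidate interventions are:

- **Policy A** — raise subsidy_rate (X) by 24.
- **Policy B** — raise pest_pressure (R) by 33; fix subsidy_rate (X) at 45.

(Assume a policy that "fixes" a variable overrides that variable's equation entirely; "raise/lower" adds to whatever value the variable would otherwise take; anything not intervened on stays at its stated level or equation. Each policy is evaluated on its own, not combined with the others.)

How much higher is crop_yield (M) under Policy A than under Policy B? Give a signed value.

-129

Policy A (X + 24):
  R = 141
  F = 62
  X = 108 + 24 = 132
  M = -3 − 4·141 + 4·62 − 3·132 = -715
Policy B (R + 33, X := 45):
  R = 141 + 33 = 174
  F = 62
  X = 45
  M = -3 − 4·174 + 4·62 − 3·45 = -586
M: -715 − (-586) = -129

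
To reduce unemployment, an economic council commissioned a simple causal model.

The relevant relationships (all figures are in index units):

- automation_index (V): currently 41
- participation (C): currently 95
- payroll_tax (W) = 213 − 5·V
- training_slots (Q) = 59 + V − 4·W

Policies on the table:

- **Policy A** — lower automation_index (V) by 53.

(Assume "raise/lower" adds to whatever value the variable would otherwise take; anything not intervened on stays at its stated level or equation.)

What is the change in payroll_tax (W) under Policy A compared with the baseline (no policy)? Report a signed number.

Baseline:
  V = 41
  W = 213 − 5·41 = 8
Policy A (V − 53):
  V = 41 − 53 = -12
  W = 213 − 5·(-12) = 273
Change in W: 273 − 8 = 265

265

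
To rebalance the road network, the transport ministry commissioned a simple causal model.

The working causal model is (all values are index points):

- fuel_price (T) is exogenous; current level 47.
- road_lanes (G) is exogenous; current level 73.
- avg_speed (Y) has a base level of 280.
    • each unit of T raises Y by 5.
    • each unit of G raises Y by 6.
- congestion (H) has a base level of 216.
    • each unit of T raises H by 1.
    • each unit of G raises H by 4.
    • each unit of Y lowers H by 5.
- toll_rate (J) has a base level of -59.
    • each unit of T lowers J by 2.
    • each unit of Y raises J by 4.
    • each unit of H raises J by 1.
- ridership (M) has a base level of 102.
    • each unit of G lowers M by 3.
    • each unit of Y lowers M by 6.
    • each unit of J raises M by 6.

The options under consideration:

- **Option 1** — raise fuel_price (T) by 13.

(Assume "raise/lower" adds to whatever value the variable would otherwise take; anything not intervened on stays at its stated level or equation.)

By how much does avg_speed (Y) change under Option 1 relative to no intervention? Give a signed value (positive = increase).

65

Baseline:
  T = 47
  G = 73
  Y = 280 + 5·47 + 6·73 = 953
Option 1 (T + 13):
  T = 47 + 13 = 60
  G = 73
  Y = 280 + 5·60 + 6·73 = 1018
Change in Y: 1018 − 953 = 65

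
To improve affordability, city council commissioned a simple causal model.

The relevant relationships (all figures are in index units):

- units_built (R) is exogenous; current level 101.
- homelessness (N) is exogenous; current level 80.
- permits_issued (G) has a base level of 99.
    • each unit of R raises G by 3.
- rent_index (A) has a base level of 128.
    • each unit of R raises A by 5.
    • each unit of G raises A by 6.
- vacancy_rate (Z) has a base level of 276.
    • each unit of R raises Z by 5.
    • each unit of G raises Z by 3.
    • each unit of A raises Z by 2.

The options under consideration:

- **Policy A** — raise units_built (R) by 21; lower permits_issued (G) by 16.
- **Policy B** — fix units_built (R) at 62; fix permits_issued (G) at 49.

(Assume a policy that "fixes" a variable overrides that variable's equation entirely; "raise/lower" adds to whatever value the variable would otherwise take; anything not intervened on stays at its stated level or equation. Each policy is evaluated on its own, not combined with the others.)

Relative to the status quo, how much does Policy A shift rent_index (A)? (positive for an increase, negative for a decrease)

Baseline:
  R = 101
  G = 99 + 3·101 = 402
  A = 128 + 5·101 + 6·402 = 3045
Policy A (R + 21, G − 16):
  R = 101 + 21 = 122
  G = 99 + 3·122 (−16 from intervention) = 449
  A = 128 + 5·122 + 6·449 = 3432
Change in A: 3432 − 3045 = 387

387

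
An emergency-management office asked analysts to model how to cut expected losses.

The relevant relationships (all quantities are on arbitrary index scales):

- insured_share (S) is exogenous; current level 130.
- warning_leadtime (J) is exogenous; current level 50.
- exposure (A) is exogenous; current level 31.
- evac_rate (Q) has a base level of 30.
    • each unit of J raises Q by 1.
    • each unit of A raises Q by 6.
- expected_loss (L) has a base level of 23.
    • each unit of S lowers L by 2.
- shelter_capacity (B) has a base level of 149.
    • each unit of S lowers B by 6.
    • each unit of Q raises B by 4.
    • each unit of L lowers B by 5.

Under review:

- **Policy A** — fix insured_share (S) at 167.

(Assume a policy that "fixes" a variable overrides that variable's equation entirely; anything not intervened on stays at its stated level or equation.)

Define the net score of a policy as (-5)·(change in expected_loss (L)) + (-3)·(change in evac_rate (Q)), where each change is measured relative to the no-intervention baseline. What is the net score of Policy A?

370

Baseline:
  S = 130
  J = 50
  A = 31
  Q = 30 + 50 + 6·31 = 266
  L = 23 − 2·130 = -237
Policy A (S := 167):
  S = 167
  J = 50
  A = 31
  Q = 30 + 50 + 6·31 = 266
  L = 23 − 2·167 = -311
ΔL = -311 − (-237) = -74; ΔQ = 266 − 266 = 0
Score = (-5)·(-74) + (-3)·0 = 370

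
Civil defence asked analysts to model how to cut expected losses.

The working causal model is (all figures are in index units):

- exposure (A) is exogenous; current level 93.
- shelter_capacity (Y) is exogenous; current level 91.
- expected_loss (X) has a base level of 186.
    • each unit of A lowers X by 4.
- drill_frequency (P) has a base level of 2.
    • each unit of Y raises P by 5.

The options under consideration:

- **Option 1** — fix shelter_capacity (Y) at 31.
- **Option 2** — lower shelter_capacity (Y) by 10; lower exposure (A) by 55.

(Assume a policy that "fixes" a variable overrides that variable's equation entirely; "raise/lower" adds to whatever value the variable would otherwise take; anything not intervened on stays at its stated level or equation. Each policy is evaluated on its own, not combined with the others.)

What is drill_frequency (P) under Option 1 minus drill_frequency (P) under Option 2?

-250

Option 1 (Y := 31):
  Y = 31
  P = 2 + 5·31 = 157
Option 2 (Y − 10, A − 55):
  Y = 91 − 10 = 81
  P = 2 + 5·81 = 407
P: 157 − 407 = -250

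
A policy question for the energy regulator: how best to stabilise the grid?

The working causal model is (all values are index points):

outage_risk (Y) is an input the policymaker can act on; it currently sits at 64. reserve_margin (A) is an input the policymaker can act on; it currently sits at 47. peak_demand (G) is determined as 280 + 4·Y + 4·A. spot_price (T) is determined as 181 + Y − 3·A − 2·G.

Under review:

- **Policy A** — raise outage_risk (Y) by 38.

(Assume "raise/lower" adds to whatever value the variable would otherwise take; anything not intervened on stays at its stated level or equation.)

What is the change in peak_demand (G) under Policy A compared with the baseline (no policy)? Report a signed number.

152

Baseline:
  Y = 64
  A = 47
  G = 280 + 4·64 + 4·47 = 724
Policy A (Y + 38):
  Y = 64 + 38 = 102
  A = 47
  G = 280 + 4·102 + 4·47 = 876
Change in G: 876 − 724 = 152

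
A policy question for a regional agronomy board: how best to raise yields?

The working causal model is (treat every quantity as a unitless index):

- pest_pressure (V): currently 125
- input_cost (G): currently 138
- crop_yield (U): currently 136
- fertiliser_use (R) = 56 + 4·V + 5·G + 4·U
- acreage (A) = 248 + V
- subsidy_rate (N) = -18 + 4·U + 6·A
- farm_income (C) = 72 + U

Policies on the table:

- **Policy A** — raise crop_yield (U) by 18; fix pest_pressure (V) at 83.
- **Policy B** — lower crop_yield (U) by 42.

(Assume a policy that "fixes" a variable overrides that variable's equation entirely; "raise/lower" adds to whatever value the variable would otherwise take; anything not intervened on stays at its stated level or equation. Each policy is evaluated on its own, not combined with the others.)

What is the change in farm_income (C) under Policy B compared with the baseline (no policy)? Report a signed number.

-42

Baseline:
  U = 136
  C = 72 + 136 = 208
Policy B (U − 42):
  U = 136 − 42 = 94
  C = 72 + 94 = 166
Change in C: 166 − 208 = -42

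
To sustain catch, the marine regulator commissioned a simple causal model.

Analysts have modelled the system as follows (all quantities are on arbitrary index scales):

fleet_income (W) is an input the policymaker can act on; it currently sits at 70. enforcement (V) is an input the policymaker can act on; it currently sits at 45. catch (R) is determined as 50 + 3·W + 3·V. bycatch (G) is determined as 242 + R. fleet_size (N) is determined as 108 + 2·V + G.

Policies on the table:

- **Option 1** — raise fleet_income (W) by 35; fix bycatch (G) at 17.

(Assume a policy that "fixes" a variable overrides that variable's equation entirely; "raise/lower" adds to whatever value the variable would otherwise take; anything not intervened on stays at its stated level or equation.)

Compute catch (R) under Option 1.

500

Option 1 (W + 35, G := 17):
  W = 70 + 35 = 105
  V = 45
  R = 50 + 3·105 + 3·45 = 500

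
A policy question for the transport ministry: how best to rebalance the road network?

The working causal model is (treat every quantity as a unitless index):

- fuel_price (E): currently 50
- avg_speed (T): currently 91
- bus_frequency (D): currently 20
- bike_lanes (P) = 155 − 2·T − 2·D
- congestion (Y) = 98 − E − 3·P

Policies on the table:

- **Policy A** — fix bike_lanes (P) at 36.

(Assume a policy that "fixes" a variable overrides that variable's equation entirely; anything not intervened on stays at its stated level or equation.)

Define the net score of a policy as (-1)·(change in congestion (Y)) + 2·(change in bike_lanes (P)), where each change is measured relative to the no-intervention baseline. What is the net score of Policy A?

Baseline:
  E = 50
  T = 91
  D = 20
  P = 155 − 2·91 − 2·20 = -67
  Y = 98 − 50 − 3·(-67) = 249
Policy A (P := 36):
  E = 50
  T = 91
  D = 20
  P = 36
  Y = 98 − 50 − 3·36 = -60
ΔY = -60 − 249 = -309; ΔP = 36 − (-67) = 103
Score = (-1)·(-309) + 2·103 = 515

515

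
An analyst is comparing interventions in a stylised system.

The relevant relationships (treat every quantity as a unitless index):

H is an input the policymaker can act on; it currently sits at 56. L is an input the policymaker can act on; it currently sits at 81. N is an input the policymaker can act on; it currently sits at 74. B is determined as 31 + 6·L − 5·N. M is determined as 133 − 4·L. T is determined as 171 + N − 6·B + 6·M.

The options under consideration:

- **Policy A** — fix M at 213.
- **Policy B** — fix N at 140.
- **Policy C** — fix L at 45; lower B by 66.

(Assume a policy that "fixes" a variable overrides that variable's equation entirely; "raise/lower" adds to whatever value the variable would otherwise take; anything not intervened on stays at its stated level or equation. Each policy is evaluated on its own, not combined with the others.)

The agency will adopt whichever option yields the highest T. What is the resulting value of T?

773

Policy A (M := 213):
  L = 81
  N = 74
  B = 31 + 6·81 − 5·74 = 147
  M = 213
  T = 171 + 74 − 6·147 + 6·213 = 641
Policy B (N := 140):
  L = 81
  N = 140
  B = 31 + 6·81 − 5·140 = -183
  M = 133 − 4·81 = -191
  T = 171 + 140 − 6·(-183) + 6·(-191) = 263
Policy C (L := 45, B − 66):
  L = 45
  N = 74
  B = 31 + 6·45 − 5·74 (−66 from intervention) = -135
  M = 133 − 4·45 = -47
  T = 171 + 74 − 6·(-135) + 6·(-47) = 773
Comparing — Policy A: T=641, Policy B: T=263, Policy C: T=773. Highest is 773 (Policy C).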